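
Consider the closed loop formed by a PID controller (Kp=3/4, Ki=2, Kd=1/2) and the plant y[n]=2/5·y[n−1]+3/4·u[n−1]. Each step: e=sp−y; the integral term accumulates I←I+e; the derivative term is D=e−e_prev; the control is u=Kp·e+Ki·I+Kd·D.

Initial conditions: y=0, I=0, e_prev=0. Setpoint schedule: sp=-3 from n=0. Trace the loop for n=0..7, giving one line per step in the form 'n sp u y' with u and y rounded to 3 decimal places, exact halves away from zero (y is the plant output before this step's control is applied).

(exact arithmetic carried between steps; '≈' marks a value shown rounded to 6 d.p. or computed from one; I and e_prev carry over from the previous line; the table rounds u and y to 3 d.p., halves away from zero)
n=0: y=0, sp=-3, e=sp−y=-3; I=-3, D=e−e_prev=-3; u=3/4·(-3)+2·(-3)+1/2·(-3)=-9.75; next y=2/5·0+3/4·(-9.75)=-7.3125
n=1: y=-7.3125, sp=-3, e=sp−y=4.3125; I=1.3125, D=e−e_prev=7.3125; u=3/4·4.3125+2·1.3125+1/2·7.3125=9.515625; next y=2/5·(-7.3125)+3/4·9.515625≈4.211719
n=2: y≈4.211719, sp=-3, e=sp−y≈-7.211719; I≈-5.899219, D=e−e_prev≈-11.524219; u=3/4·(-7.211719)+2·(-5.899219)+1/2·(-11.524219)≈-22.969336; next y=2/5·4.211719+3/4·(-22.969336)≈-15.542314
n=3: y≈-15.542314, sp=-3, e=sp−y≈12.542314; I≈6.643096, D=e−e_prev≈19.754033; u=3/4·12.542314+2·6.643096+1/2·19.754033≈32.569944; next y=2/5·(-15.542314)+3/4·32.569944≈18.210532
n=4: y≈18.210532, sp=-3, e=sp−y≈-21.210532; I≈-14.567436, D=e−e_prev≈-33.752847; u=3/4·(-21.210532)+2·(-14.567436)+1/2·(-33.752847)≈-61.919195; next y=2/5·18.210532+3/4·(-61.919195)≈-39.155184
n=5: y≈-39.155184, sp=-3, e=sp−y≈36.155184; I≈21.587747, D=e−e_prev≈57.365716; u=3/4·36.155184+2·21.587747+1/2·57.365716≈98.974740; next y=2/5·(-39.155184)+3/4·98.974740≈58.568981
n=6: y≈58.568981, sp=-3, e=sp−y≈-61.568981; I≈-39.981234, D=e−e_prev≈-97.724165; u=3/4·(-61.568981)+2·(-39.981234)+1/2·(-97.724165)≈-175.001287; next y=2/5·58.568981+3/4·(-175.001287)≈-107.823373
n=7: y≈-107.823373, sp=-3, e=sp−y≈104.823373; I≈64.842138, D=e−e_prev≈166.392354; u=3/4·104.823373+2·64.842138+1/2·166.392354≈291.497983; next y=2/5·(-107.823373)+3/4·291.497983≈175.494138

0 -3 -9.750 0.000
1 -3 9.516 -7.313
2 -3 -22.969 4.212
3 -3 32.570 -15.542
4 -3 -61.919 18.211
5 -3 98.975 -39.155
6 -3 -175.001 58.569
7 -3 291.498 -107.823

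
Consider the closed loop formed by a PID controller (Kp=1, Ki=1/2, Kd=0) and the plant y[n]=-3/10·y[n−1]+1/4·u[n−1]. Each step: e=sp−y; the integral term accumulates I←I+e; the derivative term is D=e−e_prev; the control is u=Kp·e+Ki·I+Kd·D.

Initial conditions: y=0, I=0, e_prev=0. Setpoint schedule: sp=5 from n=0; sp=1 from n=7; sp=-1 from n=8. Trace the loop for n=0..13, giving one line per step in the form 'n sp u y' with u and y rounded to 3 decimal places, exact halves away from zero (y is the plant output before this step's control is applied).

0 5 7.500 0.000
1 5 7.188 1.875
2 5 9.711 1.234
3 5 10.359 2.057
4 5 11.958 1.973
5 5 12.834 2.398
6 5 13.998 2.489
7 1 8.858 2.753
8 -1 7.028 1.389
9 -1 5.906 1.340
10 -1 5.135 1.074
11 -1 4.267 0.961
12 -1 3.561 0.778
13 -1 2.854 0.657

(exact arithmetic carried between steps; '≈' marks a value shown rounded to 6 d.p. or computed from one; I and e_prev carry over from the previous line; the table rounds u and y to 3 d.p., halves away from zero)
n=0: y=0, sp=5, e=sp−y=5; I=5, D=e−e_prev=5; u=1·5+1/2·5+0·5=7.5; next y=-3/10·0+1/4·7.5=1.875
n=1: y=1.875, sp=5, e=sp−y=3.125; I=8.125, D=e−e_prev=-1.875; u=1·3.125+1/2·8.125+0·(-1.875)=7.1875; next y=-3/10·1.875+1/4·7.1875=1.234375
n=2: y=1.234375, sp=5, e=sp−y=3.765625; I=11.890625, D=e−e_prev=0.640625; u=1·3.765625+1/2·11.890625+0·0.640625≈9.710938; next y=-3/10·1.234375+1/4·9.710938≈2.057422
n=3: y≈2.057422, sp=5, e=sp−y≈2.942578; I≈14.833203, D=e−e_prev≈-0.823047; u=1·2.942578+1/2·14.833203+0·(-0.823047)≈10.359180; next y=-3/10·2.057422+1/4·10.359180≈1.972568
n=4: y≈1.972568, sp=5, e=sp−y≈3.027432; I≈17.860635, D=e−e_prev≈0.084854; u=1·3.027432+1/2·17.860635+0·0.084854≈11.957749; next y=-3/10·1.972568+1/4·11.957749≈2.397667
n=5: y≈2.397667, sp=5, e=sp−y≈2.602333; I≈20.462968, D=e−e_prev≈-0.425098; u=1·2.602333+1/2·20.462968+0·(-0.425098)≈12.833817; next y=-3/10·2.397667+1/4·12.833817≈2.489154
n=6: y≈2.489154, sp=5, e=sp−y≈2.510846; I≈22.973814, D=e−e_prev≈-0.091488; u=1·2.510846+1/2·22.973814+0·(-0.091488)≈13.997753; next y=-3/10·2.489154+1/4·13.997753≈2.752692
n=7: y≈2.752692, sp=1, e=sp−y≈-1.752692; I≈21.221122, D=e−e_prev≈-4.263538; u=1·(-1.752692)+1/2·21.221122+0·(-4.263538)≈8.857869; next y=-3/10·2.752692+1/4·8.857869≈1.388660
n=8: y≈1.388660, sp=-1, e=sp−y≈-2.388660; I≈18.832462, D=e−e_prev≈-0.635968; u=1·(-2.388660)+1/2·18.832462+0·(-0.635968)≈7.027571; next y=-3/10·1.388660+1/4·7.027571≈1.340295
n=9: y≈1.340295, sp=-1, e=sp−y≈-2.340295; I≈16.492167, D=e−e_prev≈0.048365; u=1·(-2.340295)+1/2·16.492167+0·0.048365≈5.905789; next y=-3/10·1.340295+1/4·5.905789≈1.074359
n=10: y≈1.074359, sp=-1, e=sp−y≈-2.074359; I≈14.417809, D=e−e_prev≈0.265936; u=1·(-2.074359)+1/2·14.417809+0·0.265936≈5.134546; next y=-3/10·1.074359+1/4·5.134546≈0.961329
n=11: y≈0.961329, sp=-1, e=sp−y≈-1.961329; I≈12.456480, D=e−e_prev≈0.113030; u=1·(-1.961329)+1/2·12.456480+0·0.113030≈4.266911; next y=-3/10·0.961329+1/4·4.266911≈0.778329
n=12: y≈0.778329, sp=-1, e=sp−y≈-1.778329; I≈10.678151, D=e−e_prev≈0.183000; u=1·(-1.778329)+1/2·10.678151+0·0.183000≈3.560746; next y=-3/10·0.778329+1/4·3.560746≈0.656688
n=13: y≈0.656688, sp=-1, e=sp−y≈-1.656688; I≈9.021463, D=e−e_prev≈0.121641; u=1·(-1.656688)+1/2·9.021463+0·0.121641≈2.854044; next y=-3/10·0.656688+1/4·2.854044≈0.516505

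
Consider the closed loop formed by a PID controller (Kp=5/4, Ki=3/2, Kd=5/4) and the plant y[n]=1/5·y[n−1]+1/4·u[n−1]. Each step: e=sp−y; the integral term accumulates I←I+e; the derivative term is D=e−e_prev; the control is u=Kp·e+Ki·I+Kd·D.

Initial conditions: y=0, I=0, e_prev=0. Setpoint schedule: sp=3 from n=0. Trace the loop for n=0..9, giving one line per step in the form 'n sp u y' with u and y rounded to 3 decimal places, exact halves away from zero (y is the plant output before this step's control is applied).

0 3 12.000 0.000
1 3 0.750 3.000
2 3 13.350 0.788
3 3 3.073 3.495
4 3 13.826 1.467
5 3 4.460 3.750
6 3 13.728 1.865
7 3 5.314 3.805
8 3 13.394 2.090
9 3 5.908 3.766

(exact arithmetic carried between steps; '≈' marks a value shown rounded to 6 d.p. or computed from one; I and e_prev carry over from the previous line; the table rounds u and y to 3 d.p., halves away from zero)
n=0: y=0, sp=3, e=sp−y=3; I=3, D=e−e_prev=3; u=5/4·3+3/2·3+5/4·3=12; next y=1/5·0+1/4·12=3
n=1: y=3, sp=3, e=sp−y=0; I=3, D=e−e_prev=-3; u=5/4·0+3/2·3+5/4·(-3)=0.75; next y=1/5·3+1/4·0.75=0.7875
n=2: y=0.7875, sp=3, e=sp−y=2.2125; I=5.2125, D=e−e_prev=2.2125; u=5/4·2.2125+3/2·5.2125+5/4·2.2125=13.35; next y=1/5·0.7875+1/4·13.35=3.495
n=3: y=3.495, sp=3, e=sp−y=-0.495; I=4.7175, D=e−e_prev=-2.7075; u=5/4·(-0.495)+3/2·4.7175+5/4·(-2.7075)=3.073125; next y=1/5·3.495+1/4·3.073125≈1.467281
n=4: y≈1.467281, sp=3, e=sp−y≈1.532719; I≈6.250219, D=e−e_prev≈2.027719; u=5/4·1.532719+3/2·6.250219+5/4·2.027719≈13.825875; next y=1/5·1.467281+1/4·13.825875≈3.749925
n=5: y=3.749925, sp=3, e=sp−y=-0.749925; I≈5.500294, D=e−e_prev≈-2.282644; u=5/4·(-0.749925)+3/2·5.500294+5/4·(-2.282644)≈4.459730; next y=1/5·3.749925+1/4·4.459730≈1.864917
n=6: y≈1.864917, sp=3, e=sp−y≈1.135083; I≈6.635376, D=e−e_prev≈1.885008; u=5/4·1.135083+3/2·6.635376+5/4·1.885008≈13.728177; next y=1/5·1.864917+1/4·13.728177≈3.805028
n=7: y≈3.805028, sp=3, e=sp−y≈-0.805028; I≈5.830349, D=e−e_prev≈-1.940110; u=5/4·(-0.805028)+3/2·5.830349+5/4·(-1.940110)≈5.314100; next y=1/5·3.805028+1/4·5.314100≈2.089531
n=8: y≈2.089531, sp=3, e=sp−y≈0.910469; I≈6.740818, D=e−e_prev≈1.715497; u=5/4·0.910469+3/2·6.740818+5/4·1.715497≈13.393685; next y=1/5·2.089531+1/4·13.393685≈3.766327
n=9: y≈3.766327, sp=3, e=sp−y≈-0.766327; I≈5.974491, D=e−e_prev≈-1.676797; u=5/4·(-0.766327)+3/2·5.974491+5/4·(-1.676797)≈5.907831; next y=1/5·3.766327+1/4·5.907831≈2.230223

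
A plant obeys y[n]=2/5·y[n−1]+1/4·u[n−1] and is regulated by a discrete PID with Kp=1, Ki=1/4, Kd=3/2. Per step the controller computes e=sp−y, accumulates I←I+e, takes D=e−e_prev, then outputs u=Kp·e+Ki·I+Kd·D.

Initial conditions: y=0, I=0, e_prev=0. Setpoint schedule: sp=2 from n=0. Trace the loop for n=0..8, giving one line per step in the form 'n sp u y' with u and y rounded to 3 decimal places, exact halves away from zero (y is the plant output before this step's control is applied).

(exact arithmetic carried between steps; '≈' marks a value shown rounded to 6 d.p. or computed from one; I and e_prev carry over from the previous line; the table rounds u and y to 3 d.p., halves away from zero)
n=0: y=0, sp=2, e=sp−y=2; I=2, D=e−e_prev=2; u=1·2+1/4·2+3/2·2=5.5; next y=2/5·0+1/4·5.5=1.375
n=1: y=1.375, sp=2, e=sp−y=0.625; I=2.625, D=e−e_prev=-1.375; u=1·0.625+1/4·2.625+3/2·(-1.375)=-0.78125; next y=2/5·1.375+1/4·(-0.78125)≈0.354688
n=2: y≈0.354688, sp=2, e=sp−y≈1.645313; I≈4.270313, D=e−e_prev≈1.020313; u=1·1.645313+1/4·4.270313+3/2·1.020313≈4.243359; next y=2/5·0.354688+1/4·4.243359≈1.202715
n=3: y≈1.202715, sp=2, e=sp−y≈0.797285; I≈5.067598, D=e−e_prev≈-0.848027; u=1·0.797285+1/4·5.067598+3/2·(-0.848027)≈0.792144; next y=2/5·1.202715+1/4·0.792144≈0.679122
n=4: y≈0.679122, sp=2, e=sp−y≈1.320878; I≈6.388476, D=e−e_prev≈0.523593; u=1·1.320878+1/4·6.388476+3/2·0.523593≈3.703387; next y=2/5·0.679122+1/4·3.703387≈1.197495
n=5: y≈1.197495, sp=2, e=sp−y≈0.802505; I≈7.190980, D=e−e_prev≈-0.518374; u=1·0.802505+1/4·7.190980+3/2·(-0.518374)≈1.822689; next y=2/5·1.197495+1/4·1.822689≈0.934670
n=6: y≈0.934670, sp=2, e=sp−y≈1.065330; I≈8.256310, D=e−e_prev≈0.262825; u=1·1.065330+1/4·8.256310+3/2·0.262825≈3.523644; next y=2/5·0.934670+1/4·3.523644≈1.254779
n=7: y≈1.254779, sp=2, e=sp−y≈0.745221; I≈9.001531, D=e−e_prev≈-0.320109; u=1·0.745221+1/4·9.001531+3/2·(-0.320109)≈2.515440; next y=2/5·1.254779+1/4·2.515440≈1.130772
n=8: y≈1.130772, sp=2, e=sp−y≈0.869228; I≈9.870759, D=e−e_prev≈0.124008; u=1·0.869228+1/4·9.870759+3/2·0.124008≈3.522929; next y=2/5·1.130772+1/4·3.522929≈1.333041

0 2 5.500 0.000
1 2 -0.781 1.375
2 2 4.243 0.355
3 2 0.792 1.203
4 2 3.703 0.679
5 2 1.823 1.197
6 2 3.524 0.935
7 2 2.515 1.255
8 2 3.523 1.131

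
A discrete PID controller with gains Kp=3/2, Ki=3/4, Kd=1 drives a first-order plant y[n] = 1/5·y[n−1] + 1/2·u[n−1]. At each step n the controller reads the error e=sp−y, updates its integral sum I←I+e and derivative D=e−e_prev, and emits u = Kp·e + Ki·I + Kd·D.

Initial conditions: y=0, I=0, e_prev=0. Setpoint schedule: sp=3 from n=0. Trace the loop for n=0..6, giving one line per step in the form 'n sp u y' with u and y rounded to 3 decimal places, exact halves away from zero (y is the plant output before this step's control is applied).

0 3 9.750 0.000
1 3 -6.844 4.875
2 3 20.421 -2.447
3 3 -22.362 9.721
4 3 46.378 -9.237
5 3 -62.782 21.342
6 3 111.550 -27.123

(exact arithmetic carried between steps; '≈' marks a value shown rounded to 6 d.p. or computed from one; I and e_prev carry over from the previous line; the table rounds u and y to 3 d.p., halves away from zero)
n=0: y=0, sp=3, e=sp−y=3; I=3, D=e−e_prev=3; u=3/2·3+3/4·3+1·3=9.75; next y=1/5·0+1/2·9.75=4.875
n=1: y=4.875, sp=3, e=sp−y=-1.875; I=1.125, D=e−e_prev=-4.875; u=3/2·(-1.875)+3/4·1.125+1·(-4.875)=-6.84375; next y=1/5·4.875+1/2·(-6.84375)=-2.446875
n=2: y=-2.446875, sp=3, e=sp−y=5.446875; I=6.571875, D=e−e_prev=7.321875; u=3/2·5.446875+3/4·6.571875+1·7.321875≈20.421094; next y=1/5·(-2.446875)+1/2·20.421094≈9.721172
n=3: y≈9.721172, sp=3, e=sp−y≈-6.721172; I≈-0.149297, D=e−e_prev≈-12.168047; u=3/2·(-6.721172)+3/4·(-0.149297)+1·(-12.168047)≈-22.361777; next y=1/5·9.721172+1/2·(-22.361777)≈-9.236654
n=4: y≈-9.236654, sp=3, e=sp−y≈12.236654; I≈12.087357, D=e−e_prev≈18.957826; u=3/2·12.236654+3/4·12.087357+1·18.957826≈46.378326; next y=1/5·(-9.236654)+1/2·46.378326≈21.341832
n=5: y≈21.341832, sp=3, e=sp−y≈-18.341832; I≈-6.254475, D=e−e_prev≈-30.578486; u=3/2·(-18.341832)+3/4·(-6.254475)+1·(-30.578486)≈-62.782090; next y=1/5·21.341832+1/2·(-62.782090)≈-27.122679
n=6: y≈-27.122679, sp=3, e=sp−y≈30.122679; I≈23.868204, D=e−e_prev≈48.464511; u=3/2·30.122679+3/4·23.868204+1·48.464511≈111.549682; next y=1/5·(-27.122679)+1/2·111.549682≈50.350305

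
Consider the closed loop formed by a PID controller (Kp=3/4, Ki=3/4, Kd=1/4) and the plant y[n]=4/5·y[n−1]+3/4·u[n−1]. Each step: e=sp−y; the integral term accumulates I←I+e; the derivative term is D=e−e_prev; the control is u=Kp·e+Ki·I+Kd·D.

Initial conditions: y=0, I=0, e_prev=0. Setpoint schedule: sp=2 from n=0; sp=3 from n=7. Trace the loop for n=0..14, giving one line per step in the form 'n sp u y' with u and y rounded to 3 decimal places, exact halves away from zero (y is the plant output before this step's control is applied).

0 2 3.500 0.000
1 2 -0.094 2.625
2 2 1.136 2.030
3 2 0.184 2.475
4 2 0.564 2.119
5 2 0.387 2.118
6 2 0.532 1.985
7 3 2.257 1.986
8 3 0.501 3.282
9 3 1.105 3.001
10 3 0.634 3.229
11 3 0.817 3.059
12 3 0.728 3.060
13 3 0.799 2.994
14 3 0.786 2.994

(exact arithmetic carried between steps; '≈' marks a value shown rounded to 6 d.p. or computed from one; I and e_prev carry over from the previous line; the table rounds u and y to 3 d.p., halves away from zero)
n=0: y=0, sp=2, e=sp−y=2; I=2, D=e−e_prev=2; u=3/4·2+3/4·2+1/4·2=3.5; next y=4/5·0+3/4·3.5=2.625
n=1: y=2.625, sp=2, e=sp−y=-0.625; I=1.375, D=e−e_prev=-2.625; u=3/4·(-0.625)+3/4·1.375+1/4·(-2.625)=-0.09375; next y=4/5·2.625+3/4·(-0.09375)≈2.029688
n=2: y≈2.029688, sp=2, e=sp−y≈-0.029688; I≈1.345313, D=e−e_prev≈0.595313; u=3/4·(-0.029688)+3/4·1.345313+1/4·0.595313≈1.135547; next y=4/5·2.029688+3/4·1.135547≈2.475410
n=3: y≈2.475410, sp=2, e=sp−y≈-0.475410; I≈0.869902, D=e−e_prev≈-0.445723; u=3/4·(-0.475410)+3/4·0.869902+1/4·(-0.445723)≈0.184438; next y=4/5·2.475410+3/4·0.184438≈2.118657
n=4: y≈2.118657, sp=2, e=sp−y≈-0.118657; I≈0.751245, D=e−e_prev≈0.356753; u=3/4·(-0.118657)+3/4·0.751245+1/4·0.356753≈0.563630; next y=4/5·2.118657+3/4·0.563630≈2.117648
n=5: y≈2.117648, sp=2, e=sp−y≈-0.117648; I≈0.633598, D=e−e_prev≈0.001009; u=3/4·(-0.117648)+3/4·0.633598+1/4·0.001009≈0.387215; next y=4/5·2.117648+3/4·0.387215≈1.984529
n=6: y≈1.984529, sp=2, e=sp−y≈0.015471; I≈0.649068, D=e−e_prev≈0.133119; u=3/4·0.015471+3/4·0.649068+1/4·0.133119≈0.531684; next y=4/5·1.984529+3/4·0.531684≈1.986386
n=7: y≈1.986386, sp=3, e=sp−y≈1.013614; I≈1.662682, D=e−e_prev≈0.998143; u=3/4·1.013614+3/4·1.662682+1/4·0.998143≈2.256757; next y=4/5·1.986386+3/4·2.256757≈3.281677
n=8: y≈3.281677, sp=3, e=sp−y≈-0.281677; I≈1.381005, D=e−e_prev≈-1.295291; u=3/4·(-0.281677)+3/4·1.381005+1/4·(-1.295291)≈0.500673; next y=4/5·3.281677+3/4·0.500673≈3.000847
n=9: y≈3.000847, sp=3, e=sp−y≈-0.000847; I≈1.380158, D=e−e_prev≈0.280831; u=3/4·(-0.000847)+3/4·1.380158+1/4·0.280831≈1.104692; next y=4/5·3.000847+3/4·1.104692≈3.229196
n=10: y≈3.229196, sp=3, e=sp−y≈-0.229196; I≈1.150962, D=e−e_prev≈-0.228349; u=3/4·(-0.229196)+3/4·1.150962+1/4·(-0.228349)≈0.634238; next y=4/5·3.229196+3/4·0.634238≈3.059035
n=11: y≈3.059035, sp=3, e=sp−y≈-0.059035; I≈1.091928, D=e−e_prev≈0.170161; u=3/4·(-0.059035)+3/4·1.091928+1/4·0.170161≈0.817210; next y=4/5·3.059035+3/4·0.817210≈3.060135
n=12: y≈3.060135, sp=3, e=sp−y≈-0.060135; I≈1.031792, D=e−e_prev≈-0.001100; u=3/4·(-0.060135)+3/4·1.031792+1/4·(-0.001100)≈0.728468; next y=4/5·3.060135+3/4·0.728468≈2.994459
n=13: y≈2.994459, sp=3, e=sp−y≈0.005541; I≈1.037333, D=e−e_prev≈0.065676; u=3/4·0.005541+3/4·1.037333+1/4·0.065676≈0.798575; next y=4/5·2.994459+3/4·0.798575≈2.994498
n=14: y≈2.994498, sp=3, e=sp−y≈0.005502; I≈1.042835, D=e−e_prev≈-0.000039; u=3/4·0.005502+3/4·1.042835+1/4·(-0.000039)≈0.786243; next y=4/5·2.994498+3/4·0.786243≈2.985281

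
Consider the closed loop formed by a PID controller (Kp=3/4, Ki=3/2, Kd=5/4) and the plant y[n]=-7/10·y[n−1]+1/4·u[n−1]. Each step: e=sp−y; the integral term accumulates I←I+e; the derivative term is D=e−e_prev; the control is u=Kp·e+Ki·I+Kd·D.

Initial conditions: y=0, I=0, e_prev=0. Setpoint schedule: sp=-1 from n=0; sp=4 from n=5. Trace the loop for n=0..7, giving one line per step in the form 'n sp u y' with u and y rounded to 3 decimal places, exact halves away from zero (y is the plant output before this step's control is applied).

0 -1 -3.500 0.000
1 -1 -0.688 -0.875
2 -1 -6.573 0.441
3 -1 1.284 -1.952
4 -1 -13.016 1.687
5 4 26.430 -4.435
6 4 -24.334 9.712
7 4 63.859 -12.882

(exact arithmetic carried between steps; '≈' marks a value shown rounded to 6 d.p. or computed from one; I and e_prev carry over from the previous line; the table rounds u and y to 3 d.p., halves away from zero)
n=0: y=0, sp=-1, e=sp−y=-1; I=-1, D=e−e_prev=-1; u=3/4·(-1)+3/2·(-1)+5/4·(-1)=-3.5; next y=-7/10·0+1/4·(-3.5)=-0.875
n=1: y=-0.875, sp=-1, e=sp−y=-0.125; I=-1.125, D=e−e_prev=0.875; u=3/4·(-0.125)+3/2·(-1.125)+5/4·0.875=-0.6875; next y=-7/10·(-0.875)+1/4·(-0.6875)=0.440625
n=2: y=0.440625, sp=-1, e=sp−y=-1.440625; I=-2.565625, D=e−e_prev=-1.315625; u=3/4·(-1.440625)+3/2·(-2.565625)+5/4·(-1.315625)≈-6.573438; next y=-7/10·0.440625+1/4·(-6.573438)≈-1.951797
n=3: y≈-1.951797, sp=-1, e=sp−y≈0.951797; I≈-1.613828, D=e−e_prev≈2.392422; u=3/4·0.951797+3/2·(-1.613828)+5/4·2.392422≈1.283633; next y=-7/10·(-1.951797)+1/4·1.283633≈1.687166
n=4: y≈1.687166, sp=-1, e=sp−y≈-2.687166; I≈-4.300994, D=e−e_prev≈-3.638963; u=3/4·(-2.687166)+3/2·(-4.300994)+5/4·(-3.638963)≈-13.015569; next y=-7/10·1.687166+1/4·(-13.015569)≈-4.434909
n=5: y≈-4.434909, sp=4, e=sp−y≈8.434909; I≈4.133914, D=e−e_prev≈11.122075; u=3/4·8.434909+3/2·4.133914+5/4·11.122075≈26.429646; next y=-7/10·(-4.434909)+1/4·26.429646≈9.711848
n=6: y≈9.711848, sp=4, e=sp−y≈-5.711848; I≈-1.577933, D=e−e_prev≈-14.146756; u=3/4·(-5.711848)+3/2·(-1.577933)+5/4·(-14.146756)≈-24.334230; next y=-7/10·9.711848+1/4·(-24.334230)≈-12.881851
n=7: y≈-12.881851, sp=4, e=sp−y≈16.881851; I≈15.303918, D=e−e_prev≈22.593698; u=3/4·16.881851+3/2·15.303918+5/4·22.593698≈63.859388; next y=-7/10·(-12.881851)+1/4·63.859388≈24.982143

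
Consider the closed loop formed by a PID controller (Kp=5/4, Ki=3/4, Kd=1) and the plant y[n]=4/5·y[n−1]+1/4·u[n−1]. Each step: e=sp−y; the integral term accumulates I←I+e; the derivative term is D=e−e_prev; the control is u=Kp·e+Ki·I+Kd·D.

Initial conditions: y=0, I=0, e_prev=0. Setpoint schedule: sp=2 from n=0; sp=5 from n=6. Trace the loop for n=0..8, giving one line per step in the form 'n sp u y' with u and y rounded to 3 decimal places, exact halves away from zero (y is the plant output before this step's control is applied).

0 2 6.000 0.000
1 2 1.000 1.500
2 2 3.025 1.450
3 2 1.989 1.916
4 2 2.176 2.030
5 2 1.853 2.168
6 5 10.776 2.198
7 5 3.144 4.452
8 5 6.123 4.348

(exact arithmetic carried between steps; '≈' marks a value shown rounded to 6 d.p. or computed from one; I and e_prev carry over from the previous line; the table rounds u and y to 3 d.p., halves away from zero)
n=0: y=0, sp=2, e=sp−y=2; I=2, D=e−e_prev=2; u=5/4·2+3/4·2+1·2=6; next y=4/5·0+1/4·6=1.5
n=1: y=1.5, sp=2, e=sp−y=0.5; I=2.5, D=e−e_prev=-1.5; u=5/4·0.5+3/4·2.5+1·(-1.5)=1; next y=4/5·1.5+1/4·1=1.45
n=2: y=1.45, sp=2, e=sp−y=0.55; I=3.05, D=e−e_prev=0.05; u=5/4·0.55+3/4·3.05+1·0.05=3.025; next y=4/5·1.45+1/4·3.025=1.91625
n=3: y=1.91625, sp=2, e=sp−y=0.08375; I=3.13375, D=e−e_prev=-0.46625; u=5/4·0.08375+3/4·3.13375+1·(-0.46625)=1.98875; next y=4/5·1.91625+1/4·1.98875≈2.030188
n=4: y≈2.030188, sp=2, e=sp−y≈-0.030188; I≈3.103563, D=e−e_prev≈-0.113938; u=5/4·(-0.030188)+3/4·3.103563+1·(-0.113938)≈2.176; next y=4/5·2.030188+1/4·2.176≈2.16815
n=5: y=2.16815, sp=2, e=sp−y=-0.16815; I≈2.935413, D=e−e_prev≈-0.137963; u=5/4·(-0.16815)+3/4·2.935413+1·(-0.137963)≈1.853409; next y=4/5·2.16815+1/4·1.853409≈2.197872
n=6: y≈2.197872, sp=5, e=sp−y≈2.802128; I≈5.737540, D=e−e_prev≈2.970278; u=5/4·2.802128+3/4·5.737540+1·2.970278≈10.776092; next y=4/5·2.197872+1/4·10.776092≈4.452321
n=7: y≈4.452321, sp=5, e=sp−y≈0.547679; I≈6.285219, D=e−e_prev≈-2.254449; u=5/4·0.547679+3/4·6.285219+1·(-2.254449)≈3.144065; next y=4/5·4.452321+1/4·3.144065≈4.347873
n=8: y≈4.347873, sp=5, e=sp−y≈0.652127; I≈6.937346, D=e−e_prev≈0.104448; u=5/4·0.652127+3/4·6.937346+1·0.104448≈6.122617; next y=4/5·4.347873+1/4·6.122617≈5.008952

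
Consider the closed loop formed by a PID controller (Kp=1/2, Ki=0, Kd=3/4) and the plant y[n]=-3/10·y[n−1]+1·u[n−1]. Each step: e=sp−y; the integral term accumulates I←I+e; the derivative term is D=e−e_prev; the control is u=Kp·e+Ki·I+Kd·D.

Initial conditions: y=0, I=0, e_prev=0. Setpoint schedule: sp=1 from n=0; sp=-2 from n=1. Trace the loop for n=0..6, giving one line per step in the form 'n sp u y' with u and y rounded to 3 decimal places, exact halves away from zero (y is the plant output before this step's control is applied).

(exact arithmetic carried between steps; '≈' marks a value shown rounded to 6 d.p. or computed from one; I and e_prev carry over from the previous line; the table rounds u and y to 3 d.p., halves away from zero)
n=0: y=0, sp=1, e=sp−y=1; I=1, D=e−e_prev=1; u=1/2·1+0·1+3/4·1=1.25; next y=-3/10·0+1·1.25=1.25
n=1: y=1.25, sp=-2, e=sp−y=-3.25; I=-2.25, D=e−e_prev=-4.25; u=1/2·(-3.25)+0·(-2.25)+3/4·(-4.25)=-4.8125; next y=-3/10·1.25+1·(-4.8125)=-5.1875
n=2: y=-5.1875, sp=-2, e=sp−y=3.1875; I=0.9375, D=e−e_prev=6.4375; u=1/2·3.1875+0·0.9375+3/4·6.4375=6.421875; next y=-3/10·(-5.1875)+1·6.421875=7.978125
n=3: y=7.978125, sp=-2, e=sp−y=-9.978125; I=-9.040625, D=e−e_prev=-13.165625; u=1/2·(-9.978125)+0·(-9.040625)+3/4·(-13.165625)≈-14.863281; next y=-3/10·7.978125+1·(-14.863281)≈-17.256719
n=4: y≈-17.256719, sp=-2, e=sp−y≈15.256719; I≈6.216094, D=e−e_prev≈25.234844; u=1/2·15.256719+0·6.216094+3/4·25.234844≈26.554492; next y=-3/10·(-17.256719)+1·26.554492≈31.731508
n=5: y≈31.731508, sp=-2, e=sp−y≈-33.731508; I≈-27.515414, D=e−e_prev≈-48.988227; u=1/2·(-33.731508)+0·(-27.515414)+3/4·(-48.988227)≈-53.606924; next y=-3/10·31.731508+1·(-53.606924)≈-63.126376
n=6: y≈-63.126376, sp=-2, e=sp−y≈61.126376; I≈33.610962, D=e−e_prev≈94.857884; u=1/2·61.126376+0·33.610962+3/4·94.857884≈101.706601; next y=-3/10·(-63.126376)+1·101.706601≈120.644514

0 1 1.250 0.000
1 -2 -4.813 1.250
2 -2 6.422 -5.188
3 -2 -14.863 7.978
4 -2 26.554 -17.257
5 -2 -53.607 31.732
6 -2 101.707 -63.126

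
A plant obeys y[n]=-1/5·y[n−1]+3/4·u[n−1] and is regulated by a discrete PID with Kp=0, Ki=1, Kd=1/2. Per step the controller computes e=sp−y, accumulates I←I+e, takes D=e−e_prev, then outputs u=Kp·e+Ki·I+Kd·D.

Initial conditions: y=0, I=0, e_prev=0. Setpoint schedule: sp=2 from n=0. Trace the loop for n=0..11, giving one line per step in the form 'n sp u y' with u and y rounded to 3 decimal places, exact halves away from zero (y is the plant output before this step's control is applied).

(exact arithmetic carried between steps; '≈' marks a value shown rounded to 6 d.p. or computed from one; I and e_prev carry over from the previous line; the table rounds u and y to 3 d.p., halves away from zero)
n=0: y=0, sp=2, e=sp−y=2; I=2, D=e−e_prev=2; u=0·2+1·2+1/2·2=3; next y=-1/5·0+3/4·3=2.25
n=1: y=2.25, sp=2, e=sp−y=-0.25; I=1.75, D=e−e_prev=-2.25; u=0·(-0.25)+1·1.75+1/2·(-2.25)=0.625; next y=-1/5·2.25+3/4·0.625=0.01875
n=2: y=0.01875, sp=2, e=sp−y=1.98125; I=3.73125, D=e−e_prev=2.23125; u=0·1.98125+1·3.73125+1/2·2.23125=4.846875; next y=-1/5·0.01875+3/4·4.846875≈3.631406
n=3: y≈3.631406, sp=2, e=sp−y≈-1.631406; I≈2.099844, D=e−e_prev≈-3.612656; u=0·(-1.631406)+1·2.099844+1/2·(-3.612656)≈0.293516; next y=-1/5·3.631406+3/4·0.293516≈-0.506145
n=4: y≈-0.506145, sp=2, e=sp−y≈2.506145; I≈4.605988, D=e−e_prev≈4.137551; u=0·2.506145+1·4.605988+1/2·4.137551≈6.674764; next y=-1/5·(-0.506145)+3/4·6.674764≈5.107302
n=5: y≈5.107302, sp=2, e=sp−y≈-3.107302; I≈1.498687, D=e−e_prev≈-5.613446; u=0·(-3.107302)+1·1.498687+1/2·(-5.613446)≈-1.308036; next y=-1/5·5.107302+3/4·(-1.308036)≈-2.002488
n=6: y≈-2.002488, sp=2, e=sp−y≈4.002488; I≈5.501174, D=e−e_prev≈7.109789; u=0·4.002488+1·5.501174+1/2·7.109789≈9.056069; next y=-1/5·(-2.002488)+3/4·9.056069≈7.192549
n=7: y≈7.192549, sp=2, e=sp−y≈-5.192549; I≈0.308625, D=e−e_prev≈-9.195037; u=0·(-5.192549)+1·0.308625+1/2·(-9.195037)≈-4.288893; next y=-1/5·7.192549+3/4·(-4.288893)≈-4.655180
n=8: y≈-4.655180, sp=2, e=sp−y≈6.655180; I≈6.963805, D=e−e_prev≈11.847729; u=0·6.655180+1·6.963805+1/2·11.847729≈12.887670; next y=-1/5·(-4.655180)+3/4·12.887670≈10.596788
n=9: y≈10.596788, sp=2, e=sp−y≈-8.596788; I≈-1.632983, D=e−e_prev≈-15.251968; u=0·(-8.596788)+1·(-1.632983)+1/2·(-15.251968)≈-9.258967; next y=-1/5·10.596788+3/4·(-9.258967)≈-9.063583
n=10: y≈-9.063583, sp=2, e=sp−y≈11.063583; I≈9.430600, D=e−e_prev≈19.660371; u=0·11.063583+1·9.430600+1/2·19.660371≈19.260786; next y=-1/5·(-9.063583)+3/4·19.260786≈16.258306
n=11: y≈16.258306, sp=2, e=sp−y≈-14.258306; I≈-4.827706, D=e−e_prev≈-25.321889; u=0·(-14.258306)+1·(-4.827706)+1/2·(-25.321889)≈-17.488650; next y=-1/5·16.258306+3/4·(-17.488650)≈-16.368149

0 2 3.000 0.000
1 2 0.625 2.250
2 2 4.847 0.019
3 2 0.294 3.631
4 2 6.675 -0.506
5 2 -1.308 5.107
6 2 9.056 -2.002
7 2 -4.289 7.193
8 2 12.888 -4.655
9 2 -9.259 10.597
10 2 19.261 -9.064
11 2 -17.489 16.258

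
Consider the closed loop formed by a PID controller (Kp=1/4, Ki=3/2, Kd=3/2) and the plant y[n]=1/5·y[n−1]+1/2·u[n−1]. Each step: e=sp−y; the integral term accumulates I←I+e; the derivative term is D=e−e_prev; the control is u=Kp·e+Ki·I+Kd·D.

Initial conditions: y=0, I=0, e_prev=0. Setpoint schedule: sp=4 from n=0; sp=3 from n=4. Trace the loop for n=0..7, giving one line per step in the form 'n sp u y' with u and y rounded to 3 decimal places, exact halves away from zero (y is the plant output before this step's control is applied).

(exact arithmetic carried between steps; '≈' marks a value shown rounded to 6 d.p. or computed from one; I and e_prev carry over from the previous line; the table rounds u and y to 3 d.p., halves away from zero)
n=0: y=0, sp=4, e=sp−y=4; I=4, D=e−e_prev=4; u=1/4·4+3/2·4+3/2·4=13; next y=1/5·0+1/2·13=6.5
n=1: y=6.5, sp=4, e=sp−y=-2.5; I=1.5, D=e−e_prev=-6.5; u=1/4·(-2.5)+3/2·1.5+3/2·(-6.5)=-8.125; next y=1/5·6.5+1/2·(-8.125)=-2.7625
n=2: y=-2.7625, sp=4, e=sp−y=6.7625; I=8.2625, D=e−e_prev=9.2625; u=1/4·6.7625+3/2·8.2625+3/2·9.2625=27.978125; next y=1/5·(-2.7625)+1/2·27.978125≈13.436563
n=3: y≈13.436563, sp=4, e=sp−y≈-9.436563; I≈-1.174063, D=e−e_prev≈-16.199063; u=1/4·(-9.436563)+3/2·(-1.174063)+3/2·(-16.199063)≈-28.418828; next y=1/5·13.436563+1/2·(-28.418828)≈-11.522102
n=4: y≈-11.522102, sp=3, e=sp−y≈14.522102; I≈13.348039, D=e−e_prev≈23.958664; u=1/4·14.522102+3/2·13.348039+3/2·23.958664≈59.590580; next y=1/5·(-11.522102)+1/2·59.590580≈27.490870
n=5: y≈27.490870, sp=3, e=sp−y≈-24.490870; I≈-11.142831, D=e−e_prev≈-39.012971; u=1/4·(-24.490870)+3/2·(-11.142831)+3/2·(-39.012971)≈-81.356420; next y=1/5·27.490870+1/2·(-81.356420)≈-35.180036
n=6: y≈-35.180036, sp=3, e=sp−y≈38.180036; I≈27.037206, D=e−e_prev≈62.670906; u=1/4·38.180036+3/2·27.037206+3/2·62.670906≈144.107176; next y=1/5·(-35.180036)+1/2·144.107176≈65.017581
n=7: y≈65.017581, sp=3, e=sp−y≈-62.017581; I≈-34.980375, D=e−e_prev≈-100.197617; u=1/4·(-62.017581)+3/2·(-34.980375)+3/2·(-100.197617)≈-218.271384; next y=1/5·65.017581+1/2·(-218.271384)≈-96.132176

0 4 13.000 0.000
1 4 -8.125 6.500
2 4 27.978 -2.763
3 4 -28.419 13.437
4 3 59.591 -11.522
5 3 -81.356 27.491
6 3 144.107 -35.180
7 3 -218.271 65.018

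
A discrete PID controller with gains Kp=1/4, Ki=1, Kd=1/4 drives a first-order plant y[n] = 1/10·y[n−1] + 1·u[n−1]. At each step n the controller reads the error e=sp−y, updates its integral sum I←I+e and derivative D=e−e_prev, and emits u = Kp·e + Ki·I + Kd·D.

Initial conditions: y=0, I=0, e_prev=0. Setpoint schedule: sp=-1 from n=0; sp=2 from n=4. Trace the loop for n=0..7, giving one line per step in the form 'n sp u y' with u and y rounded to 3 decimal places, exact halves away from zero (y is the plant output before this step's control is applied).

0 -1 -1.500 0.000
1 -1 0.000 -1.500
2 -1 -1.900 -0.150
3 -1 0.235 -1.915
4 2 2.271 0.044
5 2 0.619 2.275
6 2 3.045 0.847
7 2 0.417 3.129

(exact arithmetic carried between steps; '≈' marks a value shown rounded to 6 d.p. or computed from one; I and e_prev carry over from the previous line; the table rounds u and y to 3 d.p., halves away from zero)
n=0: y=0, sp=-1, e=sp−y=-1; I=-1, D=e−e_prev=-1; u=1/4·(-1)+1·(-1)+1/4·(-1)=-1.5; next y=1/10·0+1·(-1.5)=-1.5
n=1: y=-1.5, sp=-1, e=sp−y=0.5; I=-0.5, D=e−e_prev=1.5; u=1/4·0.5+1·(-0.5)+1/4·1.5=0; next y=1/10·(-1.5)+1·0=-0.15
n=2: y=-0.15, sp=-1, e=sp−y=-0.85; I=-1.35, D=e−e_prev=-1.35; u=1/4·(-0.85)+1·(-1.35)+1/4·(-1.35)=-1.9; next y=1/10·(-0.15)+1·(-1.9)=-1.915
n=3: y=-1.915, sp=-1, e=sp−y=0.915; I=-0.435, D=e−e_prev=1.765; u=1/4·0.915+1·(-0.435)+1/4·1.765=0.235; next y=1/10·(-1.915)+1·0.235=0.0435
n=4: y=0.0435, sp=2, e=sp−y=1.9565; I=1.5215, D=e−e_prev=1.0415; u=1/4·1.9565+1·1.5215+1/4·1.0415=2.271; next y=1/10·0.0435+1·2.271=2.27535
n=5: y=2.27535, sp=2, e=sp−y=-0.27535; I=1.24615, D=e−e_prev=-2.23185; u=1/4·(-0.27535)+1·1.24615+1/4·(-2.23185)=0.61935; next y=1/10·2.27535+1·0.61935=0.846885
n=6: y=0.846885, sp=2, e=sp−y=1.153115; I=2.399265, D=e−e_prev=1.428465; u=1/4·1.153115+1·2.399265+1/4·1.428465=3.04466; next y=1/10·0.846885+1·3.04466≈3.129349
n=7: y≈3.129349, sp=2, e=sp−y≈-1.129349; I≈1.269917, D=e−e_prev≈-2.282464; u=1/4·(-1.129349)+1·1.269917+1/4·(-2.282464)≈0.416964; next y=1/10·3.129349+1·0.416964≈0.729898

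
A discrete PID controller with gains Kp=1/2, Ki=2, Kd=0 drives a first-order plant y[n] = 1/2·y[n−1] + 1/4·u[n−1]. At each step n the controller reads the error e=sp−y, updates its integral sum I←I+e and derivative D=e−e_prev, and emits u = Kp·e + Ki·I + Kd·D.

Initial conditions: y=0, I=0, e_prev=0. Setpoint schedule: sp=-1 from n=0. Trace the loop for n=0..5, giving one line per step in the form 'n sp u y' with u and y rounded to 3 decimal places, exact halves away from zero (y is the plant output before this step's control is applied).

0 -1 -2.500 0.000
1 -1 -2.938 -0.625
2 -1 -2.633 -1.047
3 -1 -2.202 -1.182
4 -1 -1.940 -1.141
5 -1 -1.871 -1.056

(exact arithmetic carried between steps; '≈' marks a value shown rounded to 6 d.p. or computed from one; I and e_prev carry over from the previous line; the table rounds u and y to 3 d.p., halves away from zero)
n=0: y=0, sp=-1, e=sp−y=-1; I=-1, D=e−e_prev=-1; u=1/2·(-1)+2·(-1)+0·(-1)=-2.5; next y=1/2·0+1/4·(-2.5)=-0.625
n=1: y=-0.625, sp=-1, e=sp−y=-0.375; I=-1.375, D=e−e_prev=0.625; u=1/2·(-0.375)+2·(-1.375)+0·0.625=-2.9375; next y=1/2·(-0.625)+1/4·(-2.9375)=-1.046875
n=2: y=-1.046875, sp=-1, e=sp−y=0.046875; I=-1.328125, D=e−e_prev=0.421875; u=1/2·0.046875+2·(-1.328125)+0·0.421875≈-2.632813; next y=1/2·(-1.046875)+1/4·(-2.632813)≈-1.181641
n=3: y≈-1.181641, sp=-1, e=sp−y≈0.181641; I≈-1.146484, D=e−e_prev≈0.134766; u=1/2·0.181641+2·(-1.146484)+0·0.134766≈-2.202148; next y=1/2·(-1.181641)+1/4·(-2.202148)≈-1.141357
n=4: y≈-1.141357, sp=-1, e=sp−y≈0.141357; I≈-1.005127, D=e−e_prev≈-0.040283; u=1/2·0.141357+2·(-1.005127)+0·(-0.040283)≈-1.939575; next y=1/2·(-1.141357)+1/4·(-1.939575)≈-1.055573
n=5: y≈-1.055573, sp=-1, e=sp−y≈0.055573; I≈-0.949554, D=e−e_prev≈-0.085785; u=1/2·0.055573+2·(-0.949554)+0·(-0.085785)≈-1.871323; next y=1/2·(-1.055573)+1/4·(-1.871323)≈-0.995617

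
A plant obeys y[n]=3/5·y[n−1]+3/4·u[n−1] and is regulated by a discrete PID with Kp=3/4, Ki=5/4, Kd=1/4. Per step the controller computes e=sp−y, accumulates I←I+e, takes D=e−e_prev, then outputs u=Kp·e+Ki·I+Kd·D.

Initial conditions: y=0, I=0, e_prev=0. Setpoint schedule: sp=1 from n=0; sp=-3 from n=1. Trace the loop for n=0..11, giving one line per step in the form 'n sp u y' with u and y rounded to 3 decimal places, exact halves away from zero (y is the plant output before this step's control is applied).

0 1 2.250 0.000
1 -3 -9.547 1.688
2 -3 3.645 -6.148
3 -3 -6.063 -0.955
4 -3 2.051 -5.120
5 -3 -4.409 -1.534
6 -3 0.715 -4.227
7 -3 -3.435 -2.000
8 -3 -0.132 -3.777
9 -3 -2.782 -2.365
10 -3 -0.657 -3.505
11 -3 -2.357 -2.596

(exact arithmetic carried between steps; '≈' marks a value shown rounded to 6 d.p. or computed from one; I and e_prev carry over from the previous line; the table rounds u and y to 3 d.p., halves away from zero)
n=0: y=0, sp=1, e=sp−y=1; I=1, D=e−e_prev=1; u=3/4·1+5/4·1+1/4·1=2.25; next y=3/5·0+3/4·2.25=1.6875
n=1: y=1.6875, sp=-3, e=sp−y=-4.6875; I=-3.6875, D=e−e_prev=-5.6875; u=3/4·(-4.6875)+5/4·(-3.6875)+1/4·(-5.6875)=-9.546875; next y=3/5·1.6875+3/4·(-9.546875)≈-6.147656
n=2: y≈-6.147656, sp=-3, e=sp−y≈3.147656; I≈-0.539844, D=e−e_prev≈7.835156; u=3/4·3.147656+5/4·(-0.539844)+1/4·7.835156≈3.644727; next y=3/5·(-6.147656)+3/4·3.644727≈-0.955049
n=3: y≈-0.955049, sp=-3, e=sp−y≈-2.044951; I≈-2.584795, D=e−e_prev≈-5.192607; u=3/4·(-2.044951)+5/4·(-2.584795)+1/4·(-5.192607)≈-6.062859; next y=3/5·(-0.955049)+3/4·(-6.062859)≈-5.120173
n=4: y≈-5.120173, sp=-3, e=sp−y≈2.120173; I≈-0.464621, D=e−e_prev≈4.165125; u=3/4·2.120173+5/4·(-0.464621)+1/4·4.165125≈2.050634; next y=3/5·(-5.120173)+3/4·2.050634≈-1.534128
n=5: y≈-1.534128, sp=-3, e=sp−y≈-1.465872; I≈-1.930493, D=e−e_prev≈-3.586045; u=3/4·(-1.465872)+5/4·(-1.930493)+1/4·(-3.586045)≈-4.409032; next y=3/5·(-1.534128)+3/4·(-4.409032)≈-4.227251
n=6: y≈-4.227251, sp=-3, e=sp−y≈1.227251; I≈-0.703243, D=e−e_prev≈2.693122; u=3/4·1.227251+5/4·(-0.703243)+1/4·2.693122≈0.714665; next y=3/5·(-4.227251)+3/4·0.714665≈-2.000351
n=7: y≈-2.000351, sp=-3, e=sp−y≈-0.999649; I≈-1.702891, D=e−e_prev≈-2.226899; u=3/4·(-0.999649)+5/4·(-1.702891)+1/4·(-2.226899)≈-3.435075; next y=3/5·(-2.000351)+3/4·(-3.435075)≈-3.776517
n=8: y≈-3.776517, sp=-3, e=sp−y≈0.776517; I≈-0.926374, D=e−e_prev≈1.776166; u=3/4·0.776517+5/4·(-0.926374)+1/4·1.776166≈-0.131538; next y=3/5·(-3.776517)+3/4·(-0.131538)≈-2.364564
n=9: y≈-2.364564, sp=-3, e=sp−y≈-0.635436; I≈-1.561810, D=e−e_prev≈-1.411954; u=3/4·(-0.635436)+5/4·(-1.561810)+1/4·(-1.411954)≈-2.781828; next y=3/5·(-2.364564)+3/4·(-2.781828)≈-3.505109
n=10: y≈-3.505109, sp=-3, e=sp−y≈0.505109; I≈-1.056701, D=e−e_prev≈1.140546; u=3/4·0.505109+5/4·(-1.056701)+1/4·1.140546≈-0.656907; next y=3/5·(-3.505109)+3/4·(-0.656907)≈-2.595746
n=11: y≈-2.595746, sp=-3, e=sp−y≈-0.404254; I≈-1.460954, D=e−e_prev≈-0.909363; u=3/4·(-0.404254)+5/4·(-1.460954)+1/4·(-0.909363)≈-2.356724; next y=3/5·(-2.595746)+3/4·(-2.356724)≈-3.324991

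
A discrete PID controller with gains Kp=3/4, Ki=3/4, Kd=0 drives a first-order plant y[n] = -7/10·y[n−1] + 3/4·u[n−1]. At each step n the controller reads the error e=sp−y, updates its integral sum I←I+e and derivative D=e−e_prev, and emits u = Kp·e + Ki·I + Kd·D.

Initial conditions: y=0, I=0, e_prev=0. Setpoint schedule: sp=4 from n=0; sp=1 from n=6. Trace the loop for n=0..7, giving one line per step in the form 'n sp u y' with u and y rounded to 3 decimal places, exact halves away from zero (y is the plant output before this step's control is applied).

(exact arithmetic carried between steps; '≈' marks a value shown rounded to 6 d.p. or computed from one; I and e_prev carry over from the previous line; the table rounds u and y to 3 d.p., halves away from zero)
n=0: y=0, sp=4, e=sp−y=4; I=4, D=e−e_prev=4; u=3/4·4+3/4·4+0·4=6; next y=-7/10·0+3/4·6=4.5
n=1: y=4.5, sp=4, e=sp−y=-0.5; I=3.5, D=e−e_prev=-4.5; u=3/4·(-0.5)+3/4·3.5+0·(-4.5)=2.25; next y=-7/10·4.5+3/4·2.25=-1.4625
n=2: y=-1.4625, sp=4, e=sp−y=5.4625; I=8.9625, D=e−e_prev=5.9625; u=3/4·5.4625+3/4·8.9625+0·5.9625=10.81875; next y=-7/10·(-1.4625)+3/4·10.81875≈9.137813
n=3: y≈9.137813, sp=4, e=sp−y≈-5.137813; I≈3.824688, D=e−e_prev≈-10.600313; u=3/4·(-5.137813)+3/4·3.824688+0·(-10.600313)≈-0.984844; next y=-7/10·9.137813+3/4·(-0.984844)≈-7.135102
n=4: y≈-7.135102, sp=4, e=sp−y≈11.135102; I≈14.959789, D=e−e_prev≈16.272914; u=3/4·11.135102+3/4·14.959789+0·16.272914≈19.571168; next y=-7/10·(-7.135102)+3/4·19.571168≈19.672947
n=5: y≈19.672947, sp=4, e=sp−y≈-15.672947; I≈-0.713158, D=e−e_prev≈-26.808049; u=3/4·(-15.672947)+3/4·(-0.713158)+0·(-26.808049)≈-12.289579; next y=-7/10·19.672947+3/4·(-12.289579)≈-22.988247
n=6: y≈-22.988247, sp=1, e=sp−y≈23.988247; I≈23.275089, D=e−e_prev≈39.661194; u=3/4·23.988247+3/4·23.275089+0·39.661194≈35.447502; next y=-7/10·(-22.988247)+3/4·35.447502≈42.677399
n=7: y≈42.677399, sp=1, e=sp−y≈-41.677399; I≈-18.402310, D=e−e_prev≈-65.665647; u=3/4·(-41.677399)+3/4·(-18.402310)+0·(-65.665647)≈-45.059782; next y=-7/10·42.677399+3/4·(-45.059782)≈-63.669016

0 4 6.000 0.000
1 4 2.250 4.500
2 4 10.819 -1.463
3 4 -0.985 9.138
4 4 19.571 -7.135
5 4 -12.290 19.673
6 1 35.448 -22.988
7 1 -45.060 42.677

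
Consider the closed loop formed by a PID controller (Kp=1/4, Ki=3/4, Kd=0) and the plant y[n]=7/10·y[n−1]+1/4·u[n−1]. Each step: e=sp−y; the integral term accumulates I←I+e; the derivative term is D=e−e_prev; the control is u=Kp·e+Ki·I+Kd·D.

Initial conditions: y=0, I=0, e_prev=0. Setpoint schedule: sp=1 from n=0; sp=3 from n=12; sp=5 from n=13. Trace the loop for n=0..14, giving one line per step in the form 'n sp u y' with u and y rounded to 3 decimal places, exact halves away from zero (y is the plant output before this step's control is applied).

(exact arithmetic carried between steps; '≈' marks a value shown rounded to 6 d.p. or computed from one; I and e_prev carry over from the previous line; the table rounds u and y to 3 d.p., halves away from zero)
n=0: y=0, sp=1, e=sp−y=1; I=1, D=e−e_prev=1; u=1/4·1+3/4·1+0·1=1; next y=7/10·0+1/4·1=0.25
n=1: y=0.25, sp=1, e=sp−y=0.75; I=1.75, D=e−e_prev=-0.25; u=1/4·0.75+3/4·1.75+0·(-0.25)=1.5; next y=7/10·0.25+1/4·1.5=0.55
n=2: y=0.55, sp=1, e=sp−y=0.45; I=2.2, D=e−e_prev=-0.3; u=1/4·0.45+3/4·2.2+0·(-0.3)=1.7625; next y=7/10·0.55+1/4·1.7625=0.825625
n=3: y=0.825625, sp=1, e=sp−y=0.174375; I=2.374375, D=e−e_prev=-0.275625; u=1/4·0.174375+3/4·2.374375+0·(-0.275625)=1.824375; next y=7/10·0.825625+1/4·1.824375≈1.034031
n=4: y≈1.034031, sp=1, e=sp−y≈-0.034031; I≈2.340344, D=e−e_prev≈-0.208406; u=1/4·(-0.034031)+3/4·2.340344+0·(-0.208406)≈1.74675; next y=7/10·1.034031+1/4·1.74675≈1.160509
n=5: y≈1.160509, sp=1, e=sp−y≈-0.160509; I≈2.179834, D=e−e_prev≈-0.126478; u=1/4·(-0.160509)+3/4·2.179834+0·(-0.126478)≈1.594748; next y=7/10·1.160509+1/4·1.594748≈1.211044
n=6: y≈1.211044, sp=1, e=sp−y≈-0.211044; I≈1.968791, D=e−e_prev≈-0.050534; u=1/4·(-0.211044)+3/4·1.968791+0·(-0.050534)≈1.423832; next y=7/10·1.211044+1/4·1.423832≈1.203689
n=7: y≈1.203689, sp=1, e=sp−y≈-0.203689; I≈1.765102, D=e−e_prev≈0.007355; u=1/4·(-0.203689)+3/4·1.765102+0·0.007355≈1.272904; next y=7/10·1.203689+1/4·1.272904≈1.160808
n=8: y≈1.160808, sp=1, e=sp−y≈-0.160808; I≈1.604294, D=e−e_prev≈0.042880; u=1/4·(-0.160808)+3/4·1.604294+0·0.042880≈1.163018; next y=7/10·1.160808+1/4·1.163018≈1.103320
n=9: y≈1.103320, sp=1, e=sp−y≈-0.103320; I≈1.500974, D=e−e_prev≈0.057488; u=1/4·(-0.103320)+3/4·1.500974+0·0.057488≈1.099900; next y=7/10·1.103320+1/4·1.099900≈1.047299
n=10: y≈1.047299, sp=1, e=sp−y≈-0.047299; I≈1.453674, D=e−e_prev≈0.056021; u=1/4·(-0.047299)+3/4·1.453674+0·0.056021≈1.078431; next y=7/10·1.047299+1/4·1.078431≈1.002717
n=11: y≈1.002717, sp=1, e=sp−y≈-0.002717; I≈1.450957, D=e−e_prev≈0.044582; u=1/4·(-0.002717)+3/4·1.450957+0·0.044582≈1.087539; next y=7/10·1.002717+1/4·1.087539≈0.973787
n=12: y≈0.973787, sp=3, e=sp−y≈2.026213; I≈3.477170, D=e−e_prev≈2.028931; u=1/4·2.026213+3/4·3.477170+0·2.028931≈3.114431; next y=7/10·0.973787+1/4·3.114431≈1.460258
n=13: y≈1.460258, sp=5, e=sp−y≈3.539742; I≈7.016912, D=e−e_prev≈1.513528; u=1/4·3.539742+3/4·7.016912+0·1.513528≈6.147619; next y=7/10·1.460258+1/4·6.147619≈2.559086
n=14: y≈2.559086, sp=5, e=sp−y≈2.440914; I≈9.457826, D=e−e_prev≈-1.098827; u=1/4·2.440914+3/4·9.457826+0·(-1.098827)≈7.703598; next y=7/10·2.559086+1/4·7.703598≈3.717260

0 1 1.000 0.000
1 1 1.500 0.250
2 1 1.763 0.550
3 1 1.824 0.826
4 1 1.747 1.034
5 1 1.595 1.161
6 1 1.424 1.211
7 1 1.273 1.204
8 1 1.163 1.161
9 1 1.100 1.103
10 1 1.078 1.047
11 1 1.088 1.003
12 3 3.114 0.974
13 5 6.148 1.460
14 5 7.704 2.559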